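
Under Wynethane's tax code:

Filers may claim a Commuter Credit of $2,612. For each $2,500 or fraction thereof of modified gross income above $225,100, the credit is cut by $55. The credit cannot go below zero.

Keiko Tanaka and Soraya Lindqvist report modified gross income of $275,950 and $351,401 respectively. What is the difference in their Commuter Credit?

$1,457

Keiko ($275,950): Commuter Credit: income exceeds $225,100 by $50,850, which is 21 full-or-partial $2,500 increments; reduction = 21 × $55 = $1,155, leaving $1,457.
Soraya ($351,401): Commuter Credit: income exceeds $225,100 by $126,301 → 51 increments × $55 = $2,805 ≥ base, so the credit is $0.
Difference: |$1,457 − $0| = $1,457.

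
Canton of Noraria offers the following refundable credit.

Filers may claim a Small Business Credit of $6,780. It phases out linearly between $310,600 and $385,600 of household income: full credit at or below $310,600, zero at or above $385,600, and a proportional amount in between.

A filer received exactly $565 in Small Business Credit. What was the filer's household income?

$565 is 565/6,780 of the full $6,780, so 6,215/6,780 of the $75,000 range has been used: income = $310,600 + $75,000 × 6,215/6,780 = $379,350.

$379,350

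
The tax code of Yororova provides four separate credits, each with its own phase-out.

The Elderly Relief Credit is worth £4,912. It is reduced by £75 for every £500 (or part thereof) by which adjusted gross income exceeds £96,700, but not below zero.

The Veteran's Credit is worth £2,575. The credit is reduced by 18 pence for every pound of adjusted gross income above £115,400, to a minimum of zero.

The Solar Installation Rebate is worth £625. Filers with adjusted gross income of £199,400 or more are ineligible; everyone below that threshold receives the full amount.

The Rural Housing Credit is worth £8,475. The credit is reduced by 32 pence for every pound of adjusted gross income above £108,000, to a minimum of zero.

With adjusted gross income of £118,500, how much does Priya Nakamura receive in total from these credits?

£9,369

Elderly Relief Credit: income exceeds £96,700 by £21,800, which is 44 full-or-partial £500 increments; reduction = 44 × £75 = £3,300, leaving £1,612.
Veteran's Credit: 18% of the £3,100 excess over £115,400 is £558; credit = £2,575 − £558 = £2,017.
Solar Installation Rebate: £118,500 is below the £199,400 cutoff, so the full £625 applies.
Rural Housing Credit: 32% of the £10,500 excess over £108,000 is £3,360; credit = £8,475 − £3,360 = £5,115.
Total: £1,612 + £2,017 + £625 + £5,115 = £9,369.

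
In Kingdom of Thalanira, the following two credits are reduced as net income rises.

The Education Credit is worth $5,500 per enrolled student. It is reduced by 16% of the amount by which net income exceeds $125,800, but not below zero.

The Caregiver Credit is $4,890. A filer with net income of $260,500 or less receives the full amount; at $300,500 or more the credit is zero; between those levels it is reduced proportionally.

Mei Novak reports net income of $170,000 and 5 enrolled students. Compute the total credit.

Education Credit: base = 5 × $5,500 = $27,500. 16% of the $44,200 excess over $125,800 is $7,072; credit = $27,500 − $7,072 = $20,428.
Caregiver Credit: $170,000 is at or below the $260,500 threshold, so the full $4,890 applies.
Total: $20,428 + $4,890 = $25,318.

$25,318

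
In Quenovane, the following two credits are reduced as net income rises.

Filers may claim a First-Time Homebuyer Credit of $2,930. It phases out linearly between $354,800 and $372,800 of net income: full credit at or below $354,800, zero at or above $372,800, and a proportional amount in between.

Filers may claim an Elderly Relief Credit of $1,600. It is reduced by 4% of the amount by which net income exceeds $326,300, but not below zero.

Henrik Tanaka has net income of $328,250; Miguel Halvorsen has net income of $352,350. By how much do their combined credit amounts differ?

$964

Henrik ($328,250): First-Time Homebuyer Credit: $328,250 is at or below the $354,800 threshold, so the full $2,930 applies. Elderly Relief Credit: 4% of the $1,950 excess over $326,300 is $78; credit = $1,600 − $78 = $1,522. total $2,930 + $1,522 = $4,452
Miguel ($352,350): First-Time Homebuyer Credit: $352,350 is at or below the $354,800 threshold, so the full $2,930 applies. Elderly Relief Credit: 4% of the $26,050 excess over $326,300 is $1,042; credit = $1,600 − $1,042 = $558. total $2,930 + $558 = $3,488
Difference: |$4,452 − $3,488| = $964.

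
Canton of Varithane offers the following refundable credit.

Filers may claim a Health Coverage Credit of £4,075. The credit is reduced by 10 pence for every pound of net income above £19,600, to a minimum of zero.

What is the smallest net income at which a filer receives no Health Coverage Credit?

£60,350

The credit falls by 10% of each pound above £19,600, so it reaches zero when the excess is £4,075 / 10% = £40,750: income = £19,600 + £40,750 = £60,350.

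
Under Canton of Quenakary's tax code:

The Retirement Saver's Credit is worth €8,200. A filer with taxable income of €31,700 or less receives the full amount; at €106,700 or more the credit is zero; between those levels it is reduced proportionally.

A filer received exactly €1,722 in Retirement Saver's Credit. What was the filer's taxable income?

€90,950

€1,722 is 1,722/8,200 of the full €8,200, so 6,478/8,200 of the €75,000 range has been used: income = €31,700 + €75,000 × 6,478/8,200 = €90,950.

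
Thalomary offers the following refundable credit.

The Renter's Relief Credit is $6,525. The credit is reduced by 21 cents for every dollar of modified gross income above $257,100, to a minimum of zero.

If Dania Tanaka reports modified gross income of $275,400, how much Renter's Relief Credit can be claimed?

Renter's Relief Credit: 21% of the $18,300 excess over $257,100 is $3,843; credit = $6,525 − $3,843 = $2,682.

$2,682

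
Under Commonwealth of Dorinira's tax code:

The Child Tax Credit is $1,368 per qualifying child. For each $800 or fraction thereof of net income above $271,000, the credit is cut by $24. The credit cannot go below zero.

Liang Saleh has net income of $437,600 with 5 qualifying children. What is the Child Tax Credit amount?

$1,824

Child Tax Credit: base = 5 × $1,368 = $6,840. income exceeds $271,000 by $166,600, which is 209 full-or-partial $800 increments; reduction = 209 × $24 = $5,016, leaving $1,824.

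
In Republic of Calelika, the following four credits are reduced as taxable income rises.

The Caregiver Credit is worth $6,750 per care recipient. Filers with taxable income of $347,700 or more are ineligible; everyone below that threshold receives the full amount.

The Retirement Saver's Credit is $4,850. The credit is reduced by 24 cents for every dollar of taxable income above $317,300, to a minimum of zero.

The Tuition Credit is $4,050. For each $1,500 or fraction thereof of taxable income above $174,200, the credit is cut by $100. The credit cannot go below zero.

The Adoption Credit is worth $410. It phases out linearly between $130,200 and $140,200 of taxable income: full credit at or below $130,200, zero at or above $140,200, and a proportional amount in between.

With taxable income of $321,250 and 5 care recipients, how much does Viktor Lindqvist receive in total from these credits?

Caregiver Credit: base = 5 × $6,750 = $33,750. $321,250 is below the $347,700 cutoff, so the full $33,750 applies.
Retirement Saver's Credit: 24% of the $3,950 excess over $317,300 is $948; credit = $4,850 − $948 = $3,902.
Tuition Credit: income exceeds $174,200 by $147,050 → 99 increments × $100 = $9,900 ≥ base, so the credit is $0.
Adoption Credit: $321,250 is at or above $140,200, so the credit is $0.
Total: $33,750 + $3,902 + $0 + $0 = $37,652.

$37,652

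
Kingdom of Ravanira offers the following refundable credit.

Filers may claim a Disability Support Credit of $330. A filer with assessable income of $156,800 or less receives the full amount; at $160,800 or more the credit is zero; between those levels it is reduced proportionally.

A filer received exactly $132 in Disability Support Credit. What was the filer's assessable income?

$159,200

$132 is 132/330 of the full $330, so 198/330 of the $4,000 range has been used: income = $156,800 + $4,000 × 198/330 = $159,200.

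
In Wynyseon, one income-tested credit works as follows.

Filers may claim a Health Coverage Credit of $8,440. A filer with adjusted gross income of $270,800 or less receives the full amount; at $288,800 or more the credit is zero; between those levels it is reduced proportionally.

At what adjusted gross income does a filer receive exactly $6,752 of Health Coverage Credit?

$274,400

$6,752 is 6,752/8,440 of the full $8,440, so 1,688/8,440 of the $18,000 range has been used: income = $270,800 + $18,000 × 1,688/8,440 = $274,400.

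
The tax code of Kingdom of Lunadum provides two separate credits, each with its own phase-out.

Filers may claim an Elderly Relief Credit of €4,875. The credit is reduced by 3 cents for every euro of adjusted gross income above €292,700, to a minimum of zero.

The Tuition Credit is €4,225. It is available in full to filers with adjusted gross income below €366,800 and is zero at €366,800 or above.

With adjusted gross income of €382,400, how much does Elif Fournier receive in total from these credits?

€2,184

Elderly Relief Credit: 3% of the €89,700 excess over €292,700 is €2,691; credit = €4,875 − €2,691 = €2,184.
Tuition Credit: €382,400 meets or exceeds the €366,800 cutoff, so the credit is €0.
Total: €2,184 + €0 = €2,184.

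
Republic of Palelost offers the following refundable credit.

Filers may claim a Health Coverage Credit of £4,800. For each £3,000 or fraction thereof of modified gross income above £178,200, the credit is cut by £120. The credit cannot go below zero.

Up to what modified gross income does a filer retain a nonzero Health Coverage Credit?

After 39 increments the reduction is 39 × £120 = £4,680, leaving £120; one more increment wipes it out. Increment 39 ends at excess 39 × £3,000 = £117,000, so the highest qualifying income is £178,200 + £117,000 = £295,200.

£295,200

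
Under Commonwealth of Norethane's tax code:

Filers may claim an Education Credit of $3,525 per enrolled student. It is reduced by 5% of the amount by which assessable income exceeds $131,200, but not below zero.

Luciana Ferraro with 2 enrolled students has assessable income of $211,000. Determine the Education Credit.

$3,060

Education Credit: base = 2 × $3,525 = $7,050. 5% of the $79,800 excess over $131,200 is $3,990; credit = $7,050 − $3,990 = $3,060.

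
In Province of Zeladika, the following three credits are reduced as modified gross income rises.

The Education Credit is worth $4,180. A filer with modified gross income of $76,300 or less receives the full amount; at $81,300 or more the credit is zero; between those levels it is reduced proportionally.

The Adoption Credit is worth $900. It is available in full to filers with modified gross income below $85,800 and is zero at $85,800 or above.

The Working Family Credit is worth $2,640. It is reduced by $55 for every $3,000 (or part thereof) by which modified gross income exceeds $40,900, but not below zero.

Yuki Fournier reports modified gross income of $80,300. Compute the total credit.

Education Credit: $80,300 is $4,000 into a $5,000 phase-out range, leaving 1,000/5,000 of the credit: $4,180 × 1,000/5,000 = $836.
Adoption Credit: $80,300 is below the $85,800 cutoff, so the full $900 applies.
Working Family Credit: income exceeds $40,900 by $39,400, which is 14 full-or-partial $3,000 increments; reduction = 14 × $55 = $770, leaving $1,870.
Total: $836 + $900 + $1,870 = $3,606.

$3,606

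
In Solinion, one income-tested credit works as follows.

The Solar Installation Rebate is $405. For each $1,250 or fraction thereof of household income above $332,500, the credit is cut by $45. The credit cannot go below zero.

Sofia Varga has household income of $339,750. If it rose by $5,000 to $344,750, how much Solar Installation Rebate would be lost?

At $339,750 — income exceeds $332,500 by $7,250, which is 6 full-or-partial $1,250 increments; reduction = 6 × $45 = $270, leaving $135.
At $344,750 — income exceeds $332,500 by $12,250 → 10 increments × $45 = $450 ≥ base, so the credit is $0.
Lost: $135 − $0 = $135.

$135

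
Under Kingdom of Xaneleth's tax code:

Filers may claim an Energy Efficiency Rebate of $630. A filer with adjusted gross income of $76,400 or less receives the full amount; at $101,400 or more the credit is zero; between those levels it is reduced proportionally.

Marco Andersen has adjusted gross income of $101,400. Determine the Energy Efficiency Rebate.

$0

Energy Efficiency Rebate: $101,400 is at or above $101,400, so the credit is $0.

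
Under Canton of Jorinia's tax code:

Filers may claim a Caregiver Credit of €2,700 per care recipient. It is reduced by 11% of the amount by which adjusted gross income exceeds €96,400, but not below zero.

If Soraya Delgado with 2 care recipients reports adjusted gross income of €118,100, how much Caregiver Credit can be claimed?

Caregiver Credit: base = 2 × €2,700 = €5,400. 11% of the €21,700 excess over €96,400 is €2,387; credit = €5,400 − €2,387 = €3,013.

€3,013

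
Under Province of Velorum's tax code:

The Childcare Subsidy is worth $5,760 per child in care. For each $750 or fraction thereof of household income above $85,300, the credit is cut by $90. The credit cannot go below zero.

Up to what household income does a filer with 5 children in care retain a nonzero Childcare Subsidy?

$324,550

Full credit = 5 × $5,760 = $28,800.
After 319 increments the reduction is 319 × $90 = $28,710, leaving $90; one more increment wipes it out. Increment 319 ends at excess 319 × $750 = $239,250, so the highest qualifying income is $85,300 + $239,250 = $324,550.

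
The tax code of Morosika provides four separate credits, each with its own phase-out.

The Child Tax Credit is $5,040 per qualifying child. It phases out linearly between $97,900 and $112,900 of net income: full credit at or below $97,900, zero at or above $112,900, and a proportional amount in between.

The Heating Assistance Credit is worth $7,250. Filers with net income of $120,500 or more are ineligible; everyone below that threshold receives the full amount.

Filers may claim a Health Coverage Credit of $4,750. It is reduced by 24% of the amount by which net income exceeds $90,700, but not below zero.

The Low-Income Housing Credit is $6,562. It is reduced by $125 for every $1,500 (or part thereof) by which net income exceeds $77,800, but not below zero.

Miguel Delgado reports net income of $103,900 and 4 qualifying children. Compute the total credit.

$25,240

Child Tax Credit: base = 4 × $5,040 = $20,160. $103,900 is $6,000 into a $15,000 phase-out range, leaving 9,000/15,000 of the credit: $20,160 × 9,000/15,000 = $12,096.
Heating Assistance Credit: $103,900 is below the $120,500 cutoff, so the full $7,250 applies.
Health Coverage Credit: 24% of the $13,200 excess over $90,700 is $3,168; credit = $4,750 − $3,168 = $1,582.
Low-Income Housing Credit: income exceeds $77,800 by $26,100, which is 18 full-or-partial $1,500 increments; reduction = 18 × $125 = $2,250, leaving $4,312.
Total: $12,096 + $7,250 + $1,582 + $4,312 = $25,240.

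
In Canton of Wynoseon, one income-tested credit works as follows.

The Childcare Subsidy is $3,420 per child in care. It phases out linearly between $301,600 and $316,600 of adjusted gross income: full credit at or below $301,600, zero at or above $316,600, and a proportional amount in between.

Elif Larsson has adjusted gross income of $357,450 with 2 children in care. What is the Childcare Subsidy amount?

Childcare Subsidy: base = 2 × $3,420 = $6,840. $357,450 is at or above $316,600, so the credit is $0.

$0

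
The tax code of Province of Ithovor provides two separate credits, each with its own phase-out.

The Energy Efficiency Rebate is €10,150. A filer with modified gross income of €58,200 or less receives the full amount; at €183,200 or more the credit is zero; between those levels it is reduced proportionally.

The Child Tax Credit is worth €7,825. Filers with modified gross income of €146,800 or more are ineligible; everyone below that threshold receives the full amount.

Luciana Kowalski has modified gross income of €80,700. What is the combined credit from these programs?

€16,148

Energy Efficiency Rebate: €80,700 is €22,500 into a €125,000 phase-out range, leaving 102,500/125,000 of the credit: €10,150 × 102,500/125,000 = €8,323.
Child Tax Credit: €80,700 is below the €146,800 cutoff, so the full €7,825 applies.
Total: €8,323 + €7,825 = €16,148.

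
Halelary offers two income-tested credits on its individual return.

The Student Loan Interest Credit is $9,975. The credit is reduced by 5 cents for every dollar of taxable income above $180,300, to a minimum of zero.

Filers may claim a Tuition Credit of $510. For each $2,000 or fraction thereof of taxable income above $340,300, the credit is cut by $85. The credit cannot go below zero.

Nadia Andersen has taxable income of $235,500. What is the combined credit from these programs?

Student Loan Interest Credit: 5% of the $55,200 excess over $180,300 is $2,760; credit = $9,975 − $2,760 = $7,215.
Tuition Credit: $235,500 is at or below the $340,300 threshold, so the full $510 applies.
Total: $7,215 + $510 = $7,725.

$7,725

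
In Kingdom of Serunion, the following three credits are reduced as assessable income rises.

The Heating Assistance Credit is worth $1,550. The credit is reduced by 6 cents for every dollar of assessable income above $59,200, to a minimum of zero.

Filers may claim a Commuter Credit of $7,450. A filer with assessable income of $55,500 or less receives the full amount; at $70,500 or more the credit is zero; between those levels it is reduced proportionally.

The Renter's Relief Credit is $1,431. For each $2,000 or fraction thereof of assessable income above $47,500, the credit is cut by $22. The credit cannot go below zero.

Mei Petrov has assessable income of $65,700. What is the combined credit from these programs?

Heating Assistance Credit: 6% of the $6,500 excess over $59,200 is $390; credit = $1,550 − $390 = $1,160.
Commuter Credit: $65,700 is $10,200 into a $15,000 phase-out range, leaving 4,800/15,000 of the credit: $7,450 × 4,800/15,000 = $2,384.
Renter's Relief Credit: income exceeds $47,500 by $18,200, which is 10 full-or-partial $2,000 increments; reduction = 10 × $22 = $220, leaving $1,211.
Total: $1,160 + $2,384 + $1,211 = $4,755.

$4,755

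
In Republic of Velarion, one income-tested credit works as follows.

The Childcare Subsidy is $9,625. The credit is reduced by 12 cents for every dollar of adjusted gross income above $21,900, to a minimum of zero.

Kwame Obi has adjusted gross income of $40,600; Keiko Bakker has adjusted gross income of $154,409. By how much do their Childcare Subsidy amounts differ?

$7,381

Kwame ($40,600): Childcare Subsidy: 12% of the $18,700 excess over $21,900 is $2,244; credit = $9,625 − $2,244 = $7,381.
Keiko ($154,409): Childcare Subsidy: 12% of the $132,509 excess over $21,900 is $15,901.08 ≥ base, so the credit is $0.
Difference: |$7,381 − $0| = $7,381.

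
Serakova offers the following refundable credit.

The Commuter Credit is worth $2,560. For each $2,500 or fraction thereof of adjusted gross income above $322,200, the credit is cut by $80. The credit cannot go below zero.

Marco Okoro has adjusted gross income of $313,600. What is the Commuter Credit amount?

$2,560

Commuter Credit: $313,600 is at or below the $322,200 threshold, so the full $2,560 applies.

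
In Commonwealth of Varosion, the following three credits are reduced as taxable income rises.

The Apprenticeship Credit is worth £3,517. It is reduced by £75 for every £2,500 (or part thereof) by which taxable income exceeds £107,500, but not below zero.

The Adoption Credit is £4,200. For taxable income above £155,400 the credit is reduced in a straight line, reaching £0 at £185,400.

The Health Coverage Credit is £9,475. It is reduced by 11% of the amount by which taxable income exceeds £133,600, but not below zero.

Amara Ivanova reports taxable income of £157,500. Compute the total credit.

£12,769

Apprenticeship Credit: income exceeds £107,500 by £50,000, which is 20 full-or-partial £2,500 increments; reduction = 20 × £75 = £1,500, leaving £2,017.
Adoption Credit: £157,500 is £2,100 into a £30,000 phase-out range, leaving 27,900/30,000 of the credit: £4,200 × 27,900/30,000 = £3,906.
Health Coverage Credit: 11% of the £23,900 excess over £133,600 is £2,629; credit = £9,475 − £2,629 = £6,846.
Total: £2,017 + £3,906 + £6,846 = £12,769.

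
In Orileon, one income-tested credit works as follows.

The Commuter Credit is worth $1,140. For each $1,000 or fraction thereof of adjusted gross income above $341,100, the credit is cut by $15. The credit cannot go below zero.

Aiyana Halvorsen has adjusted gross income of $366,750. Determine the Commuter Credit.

$750

Commuter Credit: income exceeds $341,100 by $25,650, which is 26 full-or-partial $1,000 increments; reduction = 26 × $15 = $390, leaving $750.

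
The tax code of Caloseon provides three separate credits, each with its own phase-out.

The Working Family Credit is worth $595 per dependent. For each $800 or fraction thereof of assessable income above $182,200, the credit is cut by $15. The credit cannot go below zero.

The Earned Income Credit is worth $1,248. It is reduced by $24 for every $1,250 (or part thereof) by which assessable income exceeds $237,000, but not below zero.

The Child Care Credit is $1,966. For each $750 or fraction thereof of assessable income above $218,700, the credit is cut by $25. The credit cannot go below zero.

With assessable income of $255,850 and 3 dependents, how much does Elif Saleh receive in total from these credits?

$1,970

Working Family Credit: base = 3 × $595 = $1,785. income exceeds $182,200 by $73,650, which is 93 full-or-partial $800 increments; reduction = 93 × $15 = $1,395, leaving $390.
Earned Income Credit: income exceeds $237,000 by $18,850, which is 16 full-or-partial $1,250 increments; reduction = 16 × $24 = $384, leaving $864.
Child Care Credit: income exceeds $218,700 by $37,150, which is 50 full-or-partial $750 increments; reduction = 50 × $25 = $1,250, leaving $716.
Total: $390 + $864 + $716 = $1,970.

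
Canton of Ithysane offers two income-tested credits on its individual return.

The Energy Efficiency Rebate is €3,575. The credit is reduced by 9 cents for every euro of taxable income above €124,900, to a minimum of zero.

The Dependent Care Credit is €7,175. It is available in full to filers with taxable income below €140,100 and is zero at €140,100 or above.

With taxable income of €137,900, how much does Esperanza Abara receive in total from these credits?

Energy Efficiency Rebate: 9% of the €13,000 excess over €124,900 is €1,170; credit = €3,575 − €1,170 = €2,405.
Dependent Care Credit: €137,900 is below the €140,100 cutoff, so the full €7,175 applies.
Total: €2,405 + €7,175 = €9,580.

€9,580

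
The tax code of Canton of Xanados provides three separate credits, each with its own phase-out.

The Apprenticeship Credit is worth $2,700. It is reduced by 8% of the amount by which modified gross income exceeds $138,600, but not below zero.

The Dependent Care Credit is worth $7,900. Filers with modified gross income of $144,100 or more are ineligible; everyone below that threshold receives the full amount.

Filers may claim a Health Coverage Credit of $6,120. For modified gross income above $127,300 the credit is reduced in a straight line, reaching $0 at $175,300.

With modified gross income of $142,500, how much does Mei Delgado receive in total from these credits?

Apprenticeship Credit: 8% of the $3,900 excess over $138,600 is $312; credit = $2,700 − $312 = $2,388.
Dependent Care Credit: $142,500 is below the $144,100 cutoff, so the full $7,900 applies.
Health Coverage Credit: $142,500 is $15,200 into a $48,000 phase-out range, leaving 32,800/48,000 of the credit: $6,120 × 32,800/48,000 = $4,182.
Total: $2,388 + $7,900 + $4,182 = $14,470.

$14,470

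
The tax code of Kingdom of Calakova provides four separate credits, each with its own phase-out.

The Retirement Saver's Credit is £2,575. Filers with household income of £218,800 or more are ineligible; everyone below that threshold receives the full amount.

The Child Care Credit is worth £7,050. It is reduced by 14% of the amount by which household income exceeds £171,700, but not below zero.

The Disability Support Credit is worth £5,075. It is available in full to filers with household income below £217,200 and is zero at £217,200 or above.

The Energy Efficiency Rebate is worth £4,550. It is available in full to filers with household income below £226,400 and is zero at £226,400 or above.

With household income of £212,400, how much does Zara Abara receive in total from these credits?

£13,552

Retirement Saver's Credit: £212,400 is below the £218,800 cutoff, so the full £2,575 applies.
Child Care Credit: 14% of the £40,700 excess over £171,700 is £5,698; credit = £7,050 − £5,698 = £1,352.
Disability Support Credit: £212,400 is below the £217,200 cutoff, so the full £5,075 applies.
Energy Efficiency Rebate: £212,400 is below the £226,400 cutoff, so the full £4,550 applies.
Total: £2,575 + £1,352 + £5,075 + £4,550 = £13,552.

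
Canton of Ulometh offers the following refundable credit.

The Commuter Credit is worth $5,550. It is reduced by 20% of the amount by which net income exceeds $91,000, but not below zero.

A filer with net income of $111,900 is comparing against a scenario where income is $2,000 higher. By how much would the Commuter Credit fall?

At $111,900 — 20% of the $20,900 excess over $91,000 is $4,180; credit = $5,550 − $4,180 = $1,370.
At $113,900 — 20% of the $22,900 excess over $91,000 is $4,580; credit = $5,550 − $4,580 = $970.
Lost: $1,370 − $970 = $400.

$400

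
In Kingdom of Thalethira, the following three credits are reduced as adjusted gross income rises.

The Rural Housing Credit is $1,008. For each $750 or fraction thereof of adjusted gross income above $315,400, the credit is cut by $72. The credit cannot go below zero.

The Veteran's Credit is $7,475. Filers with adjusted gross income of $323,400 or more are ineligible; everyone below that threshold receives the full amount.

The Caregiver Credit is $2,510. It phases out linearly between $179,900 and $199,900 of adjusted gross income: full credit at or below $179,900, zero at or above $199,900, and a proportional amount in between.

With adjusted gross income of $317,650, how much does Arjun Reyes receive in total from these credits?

Rural Housing Credit: income exceeds $315,400 by $2,250, which is 3 full-or-partial $750 increments; reduction = 3 × $72 = $216, leaving $792.
Veteran's Credit: $317,650 is below the $323,400 cutoff, so the full $7,475 applies.
Caregiver Credit: $317,650 is at or above $199,900, so the credit is $0.
Total: $792 + $7,475 + $0 = $8,267.

$8,267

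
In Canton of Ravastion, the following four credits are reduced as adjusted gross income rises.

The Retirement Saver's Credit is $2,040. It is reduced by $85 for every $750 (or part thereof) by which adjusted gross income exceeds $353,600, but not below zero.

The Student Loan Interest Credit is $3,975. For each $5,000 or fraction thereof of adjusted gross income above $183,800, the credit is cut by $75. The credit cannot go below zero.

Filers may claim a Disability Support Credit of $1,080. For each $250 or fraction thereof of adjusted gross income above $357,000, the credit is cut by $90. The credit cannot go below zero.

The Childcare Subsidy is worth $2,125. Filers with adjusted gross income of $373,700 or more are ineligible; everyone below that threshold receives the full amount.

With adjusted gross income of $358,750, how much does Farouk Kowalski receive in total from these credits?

$5,370

Retirement Saver's Credit: income exceeds $353,600 by $5,150, which is 7 full-or-partial $750 increments; reduction = 7 × $85 = $595, leaving $1,445.
Student Loan Interest Credit: income exceeds $183,800 by $174,950, which is 35 full-or-partial $5,000 increments; reduction = 35 × $75 = $2,625, leaving $1,350.
Disability Support Credit: income exceeds $357,000 by $1,750, which is 7 full-or-partial $250 increments; reduction = 7 × $90 = $630, leaving $450.
Childcare Subsidy: $358,750 is below the $373,700 cutoff, so the full $2,125 applies.
Total: $1,445 + $1,350 + $450 + $2,125 = $5,370.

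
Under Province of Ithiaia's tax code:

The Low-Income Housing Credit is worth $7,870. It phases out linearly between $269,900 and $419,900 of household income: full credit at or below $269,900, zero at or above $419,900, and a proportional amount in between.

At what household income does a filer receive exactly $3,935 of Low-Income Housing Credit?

$344,900

$3,935 is 3,935/7,870 of the full $7,870, so 3,935/7,870 of the $150,000 range has been used: income = $269,900 + $150,000 × 3,935/7,870 = $344,900.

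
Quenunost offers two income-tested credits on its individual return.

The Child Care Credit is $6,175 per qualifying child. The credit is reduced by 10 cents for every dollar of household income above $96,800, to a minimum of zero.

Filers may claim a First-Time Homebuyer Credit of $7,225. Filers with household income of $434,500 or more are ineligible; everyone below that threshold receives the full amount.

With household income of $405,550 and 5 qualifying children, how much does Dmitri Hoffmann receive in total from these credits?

$7,225

Child Care Credit: base = 5 × $6,175 = $30,875. 10% of the $308,750 excess over $96,800 is $30,875 ≥ base, so the credit is $0.
First-Time Homebuyer Credit: $405,550 is below the $434,500 cutoff, so the full $7,225 applies.
Total: $0 + $7,225 = $7,225.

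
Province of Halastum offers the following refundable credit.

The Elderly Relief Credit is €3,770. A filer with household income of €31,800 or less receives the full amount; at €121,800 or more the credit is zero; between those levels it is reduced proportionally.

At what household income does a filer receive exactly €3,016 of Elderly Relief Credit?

€49,800

€3,016 is 3,016/3,770 of the full €3,770, so 754/3,770 of the €90,000 range has been used: income = €31,800 + €90,000 × 754/3,770 = €49,800.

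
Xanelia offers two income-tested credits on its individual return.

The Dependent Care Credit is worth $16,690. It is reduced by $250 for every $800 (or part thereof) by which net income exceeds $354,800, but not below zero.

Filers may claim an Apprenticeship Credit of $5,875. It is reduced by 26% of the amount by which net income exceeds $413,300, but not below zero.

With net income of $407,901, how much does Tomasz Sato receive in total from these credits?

$5,875

Dependent Care Credit: income exceeds $354,800 by $53,101 → 67 increments × $250 = $16,750 ≥ base, so the credit is $0.
Apprenticeship Credit: $407,901 is at or below the $413,300 threshold, so the full $5,875 applies.
Total: $0 + $5,875 = $5,875.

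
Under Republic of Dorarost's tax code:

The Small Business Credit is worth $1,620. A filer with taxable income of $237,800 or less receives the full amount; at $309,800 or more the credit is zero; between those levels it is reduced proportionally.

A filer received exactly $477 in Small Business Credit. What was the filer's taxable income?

$477 is 477/1,620 of the full $1,620, so 1,143/1,620 of the $72,000 range has been used: income = $237,800 + $72,000 × 1,143/1,620 = $288,600.

$288,600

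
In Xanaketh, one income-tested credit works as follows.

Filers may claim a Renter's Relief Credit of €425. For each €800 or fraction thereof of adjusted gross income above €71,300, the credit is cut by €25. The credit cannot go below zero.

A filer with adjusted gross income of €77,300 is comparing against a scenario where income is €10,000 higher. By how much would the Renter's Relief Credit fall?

At €77,300 — income exceeds €71,300 by €6,000, which is 8 full-or-partial €800 increments; reduction = 8 × €25 = €200, leaving €225.
At €87,300 — income exceeds €71,300 by €16,000 → 20 increments × €25 = €500 ≥ base, so the credit is €0.
Lost: €225 − €0 = €225.

€225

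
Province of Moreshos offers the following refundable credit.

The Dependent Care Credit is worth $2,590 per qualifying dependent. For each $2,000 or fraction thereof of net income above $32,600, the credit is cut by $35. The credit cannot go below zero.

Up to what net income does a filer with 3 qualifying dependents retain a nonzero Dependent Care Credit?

$474,600

Full credit = 3 × $2,590 = $7,770.
After 221 increments the reduction is 221 × $35 = $7,735, leaving $35; one more increment wipes it out. Increment 221 ends at excess 221 × $2,000 = $442,000, so the highest qualifying income is $32,600 + $442,000 = $474,600.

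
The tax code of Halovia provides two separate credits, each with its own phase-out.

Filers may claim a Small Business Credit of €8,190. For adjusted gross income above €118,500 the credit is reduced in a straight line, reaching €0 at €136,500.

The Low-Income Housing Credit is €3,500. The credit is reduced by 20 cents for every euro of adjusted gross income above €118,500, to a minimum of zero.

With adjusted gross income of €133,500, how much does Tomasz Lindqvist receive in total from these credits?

Small Business Credit: €133,500 is €15,000 into a €18,000 phase-out range, leaving 3,000/18,000 of the credit: €8,190 × 3,000/18,000 = €1,365.
Low-Income Housing Credit: 20% of the €15,000 excess over €118,500 is €3,000; credit = €3,500 − €3,000 = €500.
Total: €1,365 + €500 = €1,865.

€1,865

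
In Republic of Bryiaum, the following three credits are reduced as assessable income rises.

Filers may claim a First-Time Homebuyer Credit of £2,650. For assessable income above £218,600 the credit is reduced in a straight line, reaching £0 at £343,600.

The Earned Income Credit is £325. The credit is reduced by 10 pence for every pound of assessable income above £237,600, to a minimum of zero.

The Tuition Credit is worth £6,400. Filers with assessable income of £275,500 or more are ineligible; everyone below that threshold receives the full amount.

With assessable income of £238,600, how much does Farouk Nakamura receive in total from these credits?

£8,851

First-Time Homebuyer Credit: £238,600 is £20,000 into a £125,000 phase-out range, leaving 105,000/125,000 of the credit: £2,650 × 105,000/125,000 = £2,226.
Earned Income Credit: 10% of the £1,000 excess over £237,600 is £100; credit = £325 − £100 = £225.
Tuition Credit: £238,600 is below the £275,500 cutoff, so the full £6,400 applies.
Total: £2,226 + £225 + £6,400 = £8,851.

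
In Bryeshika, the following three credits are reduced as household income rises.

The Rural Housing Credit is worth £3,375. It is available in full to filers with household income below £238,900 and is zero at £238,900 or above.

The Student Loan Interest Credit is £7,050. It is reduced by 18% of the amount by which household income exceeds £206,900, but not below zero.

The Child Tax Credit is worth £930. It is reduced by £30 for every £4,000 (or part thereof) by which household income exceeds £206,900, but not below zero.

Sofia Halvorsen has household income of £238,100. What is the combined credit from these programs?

Rural Housing Credit: £238,100 is below the £238,900 cutoff, so the full £3,375 applies.
Student Loan Interest Credit: 18% of the £31,200 excess over £206,900 is £5,616; credit = £7,050 − £5,616 = £1,434.
Child Tax Credit: income exceeds £206,900 by £31,200, which is 8 full-or-partial £4,000 increments; reduction = 8 × £30 = £240, leaving £690.
Total: £3,375 + £1,434 + £690 = £5,499.

£5,499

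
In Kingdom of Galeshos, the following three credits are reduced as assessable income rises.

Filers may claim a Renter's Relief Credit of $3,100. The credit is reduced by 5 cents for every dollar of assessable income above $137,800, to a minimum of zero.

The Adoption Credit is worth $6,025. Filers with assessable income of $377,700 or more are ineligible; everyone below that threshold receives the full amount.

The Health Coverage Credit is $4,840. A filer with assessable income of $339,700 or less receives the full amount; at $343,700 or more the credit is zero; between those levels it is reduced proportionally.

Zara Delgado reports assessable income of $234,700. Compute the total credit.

Renter's Relief Credit: 5% of the $96,900 excess over $137,800 is $4,845 ≥ base, so the credit is $0.
Adoption Credit: $234,700 is below the $377,700 cutoff, so the full $6,025 applies.
Health Coverage Credit: $234,700 is at or below the $339,700 threshold, so the full $4,840 applies.
Total: $0 + $6,025 + $4,840 = $10,865.

$10,865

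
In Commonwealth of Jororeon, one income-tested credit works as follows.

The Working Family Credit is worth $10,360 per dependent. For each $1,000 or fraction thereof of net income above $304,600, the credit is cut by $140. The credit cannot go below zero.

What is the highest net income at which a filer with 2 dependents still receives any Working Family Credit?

$451,600

Full credit = 2 × $10,360 = $20,720.
After 147 increments the reduction is 147 × $140 = $20,580, leaving $140; one more increment wipes it out. Increment 147 ends at excess 147 × $1,000 = $147,000, so the highest qualifying income is $304,600 + $147,000 = $451,600.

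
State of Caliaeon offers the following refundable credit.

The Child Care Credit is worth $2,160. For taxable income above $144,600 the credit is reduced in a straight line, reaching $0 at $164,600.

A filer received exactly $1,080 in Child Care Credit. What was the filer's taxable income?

$1,080 is 1,080/2,160 of the full $2,160, so 1,080/2,160 of the $20,000 range has been used: income = $144,600 + $20,000 × 1,080/2,160 = $154,600.

$154,600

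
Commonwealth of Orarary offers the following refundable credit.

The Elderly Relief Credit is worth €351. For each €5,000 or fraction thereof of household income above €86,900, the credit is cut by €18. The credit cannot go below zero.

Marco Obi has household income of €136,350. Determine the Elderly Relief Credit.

€171

Elderly Relief Credit: income exceeds €86,900 by €49,450, which is 10 full-or-partial €5,000 increments; reduction = 10 × €18 = €180, leaving €171.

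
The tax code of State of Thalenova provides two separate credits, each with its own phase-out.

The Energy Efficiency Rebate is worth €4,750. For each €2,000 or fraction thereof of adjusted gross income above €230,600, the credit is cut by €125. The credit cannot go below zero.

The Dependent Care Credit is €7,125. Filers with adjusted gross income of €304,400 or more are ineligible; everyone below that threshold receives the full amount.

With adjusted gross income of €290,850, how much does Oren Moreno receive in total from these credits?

Energy Efficiency Rebate: income exceeds €230,600 by €60,250, which is 31 full-or-partial €2,000 increments; reduction = 31 × €125 = €3,875, leaving €875.
Dependent Care Credit: €290,850 is below the €304,400 cutoff, so the full €7,125 applies.
Total: €875 + €7,125 = €8,000.

€8,000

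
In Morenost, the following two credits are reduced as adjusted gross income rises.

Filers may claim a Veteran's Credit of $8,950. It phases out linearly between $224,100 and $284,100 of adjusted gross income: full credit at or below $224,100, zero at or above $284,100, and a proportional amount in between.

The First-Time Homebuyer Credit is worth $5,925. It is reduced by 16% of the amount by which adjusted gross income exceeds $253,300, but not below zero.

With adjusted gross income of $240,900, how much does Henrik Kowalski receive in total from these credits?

Veteran's Credit: $240,900 is $16,800 into a $60,000 phase-out range, leaving 43,200/60,000 of the credit: $8,950 × 43,200/60,000 = $6,444.
First-Time Homebuyer Credit: $240,900 is at or below the $253,300 threshold, so the full $5,925 applies.
Total: $6,444 + $5,925 = $12,369.

$12,369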